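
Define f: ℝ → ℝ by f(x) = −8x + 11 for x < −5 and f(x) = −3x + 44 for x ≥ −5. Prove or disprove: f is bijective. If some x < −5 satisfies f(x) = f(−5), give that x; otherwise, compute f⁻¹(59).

-6

Both pieces are strictly decreasing (slopes −8 and −3), so each is injective on its own interval.
The left piece maps (−∞, −5) onto (51, ∞); the right piece maps [−5, ∞) onto (−∞, 59].
These images overlap. In particular f(−5) = 59 (right piece), and solving −8x + 11 = 59 on the left piece gives x = −6 < −5.
So f(−6) = f(−5) with −6 ≠ −5, and f is not injective, hence not bijective. This x = −6 is the requested value below −5.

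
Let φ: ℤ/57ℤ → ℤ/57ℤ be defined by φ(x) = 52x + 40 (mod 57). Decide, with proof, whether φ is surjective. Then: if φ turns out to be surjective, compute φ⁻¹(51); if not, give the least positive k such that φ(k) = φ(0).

Recall that surjectivity means every element of the codomain has a preimage under φ.
Since gcd(52, 57) = 1, 52 is invertible modulo 57. Euclid's algorithm: 57 = 1·52 + 5, 52 = 10·5 + 2, 5 = 2·2 + 1; back-substituting gives 1 = 34·52 − 31·57, so 52⁻¹ ≡ 34 (mod 57).
Then y ↦ 34(y − 40) is a two-sided inverse to φ, so every y ∈ ℤ/57ℤ has a preimage.
Therefore φ is surjective.
Since φ is surjective, we compute φ⁻¹(51): solve 52x + 40 ≡ 51 (mod 57), i.e. 52x ≡ 11 (mod 57).
Multiplying by 52⁻¹ = 34 gives x ≡ 34·11 = 374 = 6·57 + 32 ≡ 32 (mod 57).
Check: φ(32) = 52·32 + 40 = 1704 = 29·57 + 51 ≡ 51 (mod 57).

32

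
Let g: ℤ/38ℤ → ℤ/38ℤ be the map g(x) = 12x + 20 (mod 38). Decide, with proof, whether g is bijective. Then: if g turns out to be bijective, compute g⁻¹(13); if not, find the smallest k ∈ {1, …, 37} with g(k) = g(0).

By definition, g is injective when g(s) = g(t) forces s = t.
We have gcd(12, 38) = 2 > 1. Taking s = 0 and t = 19: g(0) = 20 and g(19) = 12·19 + 20 = 248 ≡ 20 (mod 38).
So g(0) = g(19) while 0 ≠ 19, so g is not injective, hence not bijective.
Since g is not bijective, we find the least positive k with g(k) = g(0): this means 12k ≡ 0 (mod 38), i.e. 38 ∣ 12k. Since gcd(12, 38) = 2, dividing through by 2 this holds exactly when 19 ∣ 6k, and as gcd(6, 19) = 1, exactly when 19 ∣ k.
The smallest positive such k is 19.

19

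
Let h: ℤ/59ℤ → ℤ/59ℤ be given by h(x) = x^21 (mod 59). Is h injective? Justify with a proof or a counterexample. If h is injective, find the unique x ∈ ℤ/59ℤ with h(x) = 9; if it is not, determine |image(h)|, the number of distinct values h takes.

4

Since 59 is prime, the nonzero elements of ℤ/59ℤ form a cyclic group of order 58.
As gcd(21, 58) = 1, raising to the 21st power is a bijection on this group: if x_1^21 ≡ x_2^21 then (x_1x_2^{−1})^21 = 1, and the only element of order dividing gcd(21, 58) = 1 is 1, so x_1 = x_2.
With h(0) = 0 this makes h injective on all of ℤ/59ℤ, hence bijective (finite equal-size domain and codomain). In particular h is injective.
Since h is injective, we find the preimage of 9. The inverse of x ↦ x^21 on (ℤ/59ℤ)^× is x ↦ x^47, because 21·47 = 987 = 17·58 + 1 ≡ 1 (mod 58) and x^{58} = 1 for x ≠ 0 (Fermat). So h⁻¹(9) = 9^47 mod 59.
Repeated squaring mod 59: 9^1 ≡ 9, 9^2 ≡ 9² = 81 ≡ 22, 9^4 ≡ 22² = 484 ≡ 12, 9^8 ≡ 12² = 144 ≡ 26, 9^16 ≡ 26² = 676 ≡ 27, 9^32 ≡ 27² = 729 ≡ 21. Since 47 = 32 + 8 + 4 + 2 + 1, 9^47 ≡ 21·26·12·22·9: 21·26 = 546 ≡ 15, then 15·12 = 180 ≡ 3, then 3·22 = 66 ≡ 7, then 7·9 = 63 ≡ 4. So 9^47 ≡ 4 (mod 59).
Hence h⁻¹(9) = 4.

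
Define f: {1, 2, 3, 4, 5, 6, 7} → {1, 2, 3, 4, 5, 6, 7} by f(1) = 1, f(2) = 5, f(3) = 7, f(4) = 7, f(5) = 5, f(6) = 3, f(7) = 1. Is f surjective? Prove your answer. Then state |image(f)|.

No element maps to 2, so f is not surjective.
The image of f is {1, 3, 5, 7}, which has 4 elements.

4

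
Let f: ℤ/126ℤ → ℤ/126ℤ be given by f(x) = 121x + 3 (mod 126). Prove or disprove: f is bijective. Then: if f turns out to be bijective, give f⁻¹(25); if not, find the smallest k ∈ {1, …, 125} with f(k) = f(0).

46

By definition, f is injective when f(s) = f(t) forces s = t.
If f(s) = f(t), then 121s ≡ 121t (mod 126). Because gcd(121, 126) = 1, we may cancel 121 to get s ≡ t (mod 126).
We now compute 121⁻¹ mod 126 explicitly. Euclid's algorithm: 126 = 1·121 + 5, 121 = 24·5 + 1; back-substituting gives 1 = 25·121 − 24·126, so 121⁻¹ ≡ 25 (mod 126).
Then y ↦ 25(y − 3) is a two-sided inverse to f, so every y ∈ ℤ/126ℤ has a preimage.
So f is bijective.
Since f is bijective, we find f⁻¹(25): we need 121x ≡ 25 − 3 ≡ 22 (mod 126). Using 121⁻¹ = 25: x ≡ 25·22 = 550 = 4·126 + 46, so x = 46.
Check: f(46) = 121·46 + 3 = 5569 = 44·126 + 25 ≡ 25 (mod 126).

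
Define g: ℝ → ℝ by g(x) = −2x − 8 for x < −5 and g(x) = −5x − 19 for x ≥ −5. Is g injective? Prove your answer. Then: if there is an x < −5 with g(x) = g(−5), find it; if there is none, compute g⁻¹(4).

Both pieces are strictly decreasing (slopes −2 and −5), so each is injective on its own interval.
The left piece maps (−∞, −5) onto (2, ∞); the right piece maps [−5, ∞) onto (−∞, 6].
These images overlap. In particular g(−5) = 6 (right piece), and solving −2x − 8 = 6 on the left piece gives x = −7 < −5.
So g(−7) = g(−5) with −7 ≠ −5, and g is not injective. This x = −7 is the requested value below −5.

-7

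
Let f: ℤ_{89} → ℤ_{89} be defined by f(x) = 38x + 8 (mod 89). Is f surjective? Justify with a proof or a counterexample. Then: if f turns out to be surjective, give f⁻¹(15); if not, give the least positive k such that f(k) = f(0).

Since gcd(38, 89) = 1, 38 is invertible modulo 89. Euclid's algorithm: 89 = 2·38 + 13, 38 = 2·13 + 12, 13 = 1·12 + 1; back-substituting gives 1 = 82·38 − 35·89, so 38⁻¹ ≡ 82 (mod 89).
Then y ↦ 82(y − 8) is a two-sided inverse to f, so every y ∈ ℤ_{89} has a preimage.
Hence f is surjective.
Since f is surjective, we find f⁻¹(15): we need 38x ≡ 15 − 8 ≡ 7 (mod 89). Using 38⁻¹ = 82: x ≡ 82·7 = 574 = 6·89 + 40, so x = 40.
Check: f(40) = 38·40 + 8 = 1528 = 17·89 + 15 ≡ 15 (mod 89).

40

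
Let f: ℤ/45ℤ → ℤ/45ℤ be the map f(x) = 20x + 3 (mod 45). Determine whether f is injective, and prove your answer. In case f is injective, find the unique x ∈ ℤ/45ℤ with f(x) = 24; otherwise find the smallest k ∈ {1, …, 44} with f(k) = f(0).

We have gcd(20, 45) = 5 > 1. Taking x_1 = 0 and x_2 = 9: f(0) = 3 and f(9) = 20·9 + 3 = 183 ≡ 3 (mod 45).
So f(0) = f(9) while 0 ≠ 9, so f is not injective.
Since f is not injective, we find the least positive k with f(k) = f(0): this means 20k ≡ 0 (mod 45), i.e. 45 ∣ 20k. Since gcd(20, 45) = 5, dividing through by 5 this holds exactly when 9 ∣ 4k, and as gcd(4, 9) = 1, exactly when 9 ∣ k.
The smallest positive such k is 9.

9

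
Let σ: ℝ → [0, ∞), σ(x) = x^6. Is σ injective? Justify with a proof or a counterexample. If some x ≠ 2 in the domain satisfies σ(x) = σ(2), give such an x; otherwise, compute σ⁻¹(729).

-2

σ(2) = 64 = (−2)^6 = σ(−2) (since 6 is even), with 2 ≠ −2. So σ is not injective.
For the follow-up, such an x exists: taking x = −2 ∈ ℝ gives σ(−2) = 64 = σ(2) with −2 ≠ 2.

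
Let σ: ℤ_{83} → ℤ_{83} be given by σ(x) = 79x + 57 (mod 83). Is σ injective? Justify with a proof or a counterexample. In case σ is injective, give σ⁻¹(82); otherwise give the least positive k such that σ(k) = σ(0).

Suppose σ(a) = σ(b) in ℤ_{83}. Then 79a + 57 ≡ 79b + 57 (mod 83), so 79(a − b) ≡ 0 (mod 83).
Since gcd(79, 83) = 1, 79 is invertible modulo 83, so a − b ≡ 0 (mod 83), i.e. a = b.
Thus σ is injective.
We now compute 79⁻¹ mod 83 explicitly. Euclid's algorithm: 83 = 1·79 + 4, 79 = 19·4 + 3, 4 = 1·3 + 1; back-substituting gives 1 = 62·79 − 59·83, so 79⁻¹ ≡ 62 (mod 83).
Since σ is injective, we compute σ⁻¹(82): solve 79x + 57 ≡ 82 (mod 83), i.e. 79x ≡ 25 (mod 83).
Multiplying by 79⁻¹ = 62 gives x ≡ 62·25 = 1550 = 18·83 + 56 ≡ 56 (mod 83).
Check: σ(56) = 79·56 + 57 = 4481 = 53·83 + 82 ≡ 82 (mod 83).

56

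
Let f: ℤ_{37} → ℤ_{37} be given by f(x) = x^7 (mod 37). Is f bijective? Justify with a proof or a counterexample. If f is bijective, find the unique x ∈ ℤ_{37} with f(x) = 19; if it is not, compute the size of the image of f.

32

Since 37 is prime, the nonzero elements of ℤ_{37} form a cyclic group of order 36.
As gcd(7, 36) = 1, raising to the 7th power is a bijection on this group: if x_1^7 ≡ x_2^7 then (x_1x_2^{−1})^7 = 1, and the only element of order dividing gcd(7, 36) = 1 is 1, so x_1 = x_2.
With f(0) = 0 this makes f injective on all of ℤ_{37}, hence bijective (finite equal-size domain and codomain). In particular f is bijective.
Since f is bijective, we find the preimage of 19. The inverse of x ↦ x^7 on (ℤ_{37})^× is x ↦ x^31, because 7·31 = 217 = 6·36 + 1 ≡ 1 (mod 36) and x^{36} = 1 for x ≠ 0 (Fermat). So f⁻¹(19) = 19^31 mod 37.
Repeated squaring mod 37: 19^1 ≡ 19, 19^2 ≡ 19² = 361 ≡ 28, 19^4 ≡ 28² = 784 ≡ 7, 19^8 ≡ 7² = 49 ≡ 12, 19^16 ≡ 12² = 144 ≡ 33. Since 31 = 16 + 8 + 4 + 2 + 1, 19^31 ≡ 33·12·7·28·19: 33·12 = 396 ≡ 26, then 26·7 = 182 ≡ 34, then 34·28 = 952 ≡ 27, then 27·19 = 513 ≡ 32. So 19^31 ≡ 32 (mod 37).
Hence f⁻¹(19) = 32.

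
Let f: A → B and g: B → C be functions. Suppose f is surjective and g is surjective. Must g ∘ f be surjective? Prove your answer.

Let c ∈ C. Since g is surjective, there is b ∈ B with g(b) = c. Since f is surjective, there is a ∈ A with f(a) = b.
Then (g ∘ f)(a) = g(b) = c. Thus g ∘ f is surjective.

surjective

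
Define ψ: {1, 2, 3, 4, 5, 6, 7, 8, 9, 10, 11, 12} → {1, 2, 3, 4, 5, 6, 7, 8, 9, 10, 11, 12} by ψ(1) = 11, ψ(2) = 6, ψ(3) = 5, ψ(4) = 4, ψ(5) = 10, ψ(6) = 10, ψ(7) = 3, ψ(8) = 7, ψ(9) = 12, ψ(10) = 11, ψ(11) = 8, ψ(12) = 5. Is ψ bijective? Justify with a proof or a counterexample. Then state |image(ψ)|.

ψ(5) = 10 = ψ(6) with 5 ≠ 6, so ψ is not injective, hence not bijective.
The image of ψ is {3, 4, 5, 6, 7, 8, 10, 11, 12}, which has 9 elements.

9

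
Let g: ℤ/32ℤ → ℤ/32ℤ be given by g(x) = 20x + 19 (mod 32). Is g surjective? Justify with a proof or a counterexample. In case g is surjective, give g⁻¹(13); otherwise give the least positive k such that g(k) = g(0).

Recall: g is surjective if every y in the codomain equals g(x) for some x in the domain.
Since gcd(20, 32) = 4, we have 20x ≡ 0 (mod 4) for all x, so g(x) ≡ 3 (mod 4).
But 0 ≢ 3 (mod 4), so 0 ∈ ℤ/32ℤ has no preimage. Hence g is not surjective.
Since g is not surjective, we find the least positive k with g(k) = g(0): this means 20k ≡ 0 (mod 32), i.e. 32 ∣ 20k. Since gcd(20, 32) = 4, dividing through by 4 this holds exactly when 8 ∣ 5k, and as gcd(5, 8) = 1, exactly when 8 ∣ k.
The smallest positive such k is 8.

8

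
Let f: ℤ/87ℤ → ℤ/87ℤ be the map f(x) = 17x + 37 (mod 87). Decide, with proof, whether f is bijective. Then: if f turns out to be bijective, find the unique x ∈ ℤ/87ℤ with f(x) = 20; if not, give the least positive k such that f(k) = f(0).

Recall that f is injective if f(x_1) = f(x_2) implies x_1 = x_2.
Suppose f(x_1) = f(x_2) in ℤ/87ℤ. Then 17x_1 + 37 ≡ 17x_2 + 37 (mod 87), therefore 17(x_1 − x_2) ≡ 0 (mod 87).
Since gcd(17, 87) = 1, 17 is invertible modulo 87, therefore x_1 − x_2 ≡ 0 (mod 87), i.e. x_1 = x_2.
We now compute 17⁻¹ mod 87 explicitly. Euclid's algorithm: 87 = 5·17 + 2, 17 = 8·2 + 1; back-substituting gives 1 = 41·17 − 8·87, so 17⁻¹ ≡ 41 (mod 87).
For any y ∈ ℤ/87ℤ, x = 41(y − 37) mod 87 satisfies f(x) = 17·41(y − 37) + 37 ≡ y (since 17·41 ≡ 1 mod 87). So every y has a preimage.
Therefore f is bijective.
Since f is bijective, we compute f⁻¹(20): solve 17x + 37 ≡ 20 (mod 87), i.e. 17x ≡ 70 (mod 87).
Multiplying by 17⁻¹ = 41 gives x ≡ 41·70 = 2870 = 32·87 + 86 ≡ 86 (mod 87).
Check: f(86) = 17·86 + 37 = 1499 = 17·87 + 20 ≡ 20 (mod 87).

86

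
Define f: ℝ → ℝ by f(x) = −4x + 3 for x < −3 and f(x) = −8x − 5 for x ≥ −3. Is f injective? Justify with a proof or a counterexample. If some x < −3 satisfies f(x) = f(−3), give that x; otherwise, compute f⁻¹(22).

-4

Both pieces are strictly decreasing (slopes −4 and −8), so each is injective on its own interval.
The left piece maps (−∞, −3) onto (15, ∞); the right piece maps [−3, ∞) onto (−∞, 19].
These images overlap. In particular f(−3) = 19 (right piece), and solving −4x + 3 = 19 on the left piece gives x = −4 < −3.
So f(−4) = f(−3) with −4 ≠ −3, and f is not injective. This x = −4 is the requested value below −3.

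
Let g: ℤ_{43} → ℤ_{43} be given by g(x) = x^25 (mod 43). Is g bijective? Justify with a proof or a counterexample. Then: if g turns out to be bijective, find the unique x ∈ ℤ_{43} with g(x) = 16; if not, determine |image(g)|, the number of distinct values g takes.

Since 43 is prime, the nonzero elements of ℤ_{43} form a cyclic group of order 42.
As gcd(25, 42) = 1, raising to the 25th power is a bijection on this group: if x_1^25 ≡ x_2^25 then (x_1x_2^{−1})^25 = 1, and the only element of order dividing gcd(25, 42) = 1 is 1, so x_1 = x_2.
With g(0) = 0 this makes g injective on all of ℤ_{43}, hence bijective (finite equal-size domain and codomain). In particular g is bijective.
Since g is bijective, we find the preimage of 16. The inverse of x ↦ x^25 on (ℤ_{43})^× is x ↦ x^37, because 25·37 = 925 = 22·42 + 1 ≡ 1 (mod 42) and x^{42} = 1 for x ≠ 0 (Fermat). So g⁻¹(16) = 16^37 mod 43.
Repeated squaring mod 43: 16^1 ≡ 16, 16^2 ≡ 16² = 256 ≡ 41, 16^4 ≡ 41² = 1681 ≡ 4, 16^8 ≡ 4² = 16, 16^16 ≡ 16² = 256 ≡ 41, 16^32 ≡ 41² = 1681 ≡ 4. Since 37 = 32 + 4 + 1, 16^37 ≡ 4·4·16: 4·4 = 16, then 16·16 = 256 ≡ 41. So 16^37 ≡ 41 (mod 43).
Hence g⁻¹(16) = 41.

41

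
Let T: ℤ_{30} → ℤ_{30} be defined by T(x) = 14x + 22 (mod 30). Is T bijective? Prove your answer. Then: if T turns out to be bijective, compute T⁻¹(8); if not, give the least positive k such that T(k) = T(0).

15

We have gcd(14, 30) = 2 > 1. Taking s = 0 and t = 15: T(0) = 22 and T(15) = 14·15 + 22 = 232 ≡ 22 (mod 30).
So T(0) = T(15) while 0 ≠ 15, hence T is not injective, hence not bijective.
Since T is not bijective, we find the least positive k with T(k) = T(0): this means 14k ≡ 0 (mod 30), i.e. 30 ∣ 14k. Since gcd(14, 30) = 2, dividing through by 2 this holds exactly when 15 ∣ 7k, and as gcd(7, 15) = 1, exactly when 15 ∣ k.
The smallest positive such k is 15.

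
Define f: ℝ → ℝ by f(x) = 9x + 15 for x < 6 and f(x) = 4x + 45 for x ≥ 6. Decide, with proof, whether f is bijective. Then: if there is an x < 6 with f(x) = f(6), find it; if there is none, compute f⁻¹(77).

Both pieces are strictly increasing (slopes 9 and 4), so each is injective on its own interval.
The left piece maps (−∞, 6) onto (−∞, 69); the right piece maps [6, ∞) onto [69, ∞).
Since 69 = 69, the images partition ℝ: f is injective and surjective, hence bijective.
Because the two images are disjoint, no x < 6 has f(x) = f(6), so we compute f⁻¹(77): 77 lies in [69, ∞), so solve 4x + 45 = 77: x = (77 − 45)/4 = 8.

8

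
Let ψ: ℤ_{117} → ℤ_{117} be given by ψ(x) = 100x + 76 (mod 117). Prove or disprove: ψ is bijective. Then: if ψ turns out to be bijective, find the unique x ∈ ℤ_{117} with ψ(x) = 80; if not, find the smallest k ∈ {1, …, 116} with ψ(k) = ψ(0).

Suppose ψ(a) = ψ(b) in ℤ_{117}. Then 100a + 76 ≡ 100b + 76 (mod 117), therefore 100(a − b) ≡ 0 (mod 117).
Since gcd(100, 117) = 1, 100 is invertible modulo 117, therefore a − b ≡ 0 (mod 117), i.e. a = b.
We now compute 100⁻¹ mod 117 explicitly. Euclid's algorithm: 117 = 1·100 + 17, 100 = 5·17 + 15, 17 = 1·15 + 2, 15 = 7·2 + 1; back-substituting gives 1 = 55·100 − 47·117, so 100⁻¹ ≡ 55 (mod 117).
Then y ↦ 55(y − 76) is a two-sided inverse to ψ, so every y ∈ ℤ_{117} has a preimage.
So ψ is bijective.
Since ψ is bijective, we find ψ⁻¹(80): we need 100x ≡ 80 − 76 ≡ 4 (mod 117). Using 100⁻¹ = 55: x ≡ 55·4 = 220 = 1·117 + 103, so x = 103.
Check: ψ(103) = 100·103 + 76 = 10376 = 88·117 + 80 ≡ 80 (mod 117).

103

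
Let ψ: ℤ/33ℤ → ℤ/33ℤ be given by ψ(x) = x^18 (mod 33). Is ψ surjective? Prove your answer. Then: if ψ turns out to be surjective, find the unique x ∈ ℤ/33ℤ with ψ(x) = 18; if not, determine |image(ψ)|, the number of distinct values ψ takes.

12

ψ(4): Repeated squaring mod 33: 4^1 ≡ 4, 4^2 ≡ 4² = 16, 4^4 ≡ 16² = 256 ≡ 25, 4^8 ≡ 25² = 625 ≡ 31, 4^16 ≡ 31² = 961 ≡ 4. Since 18 = 16 + 2, 4^18 ≡ 4·16: 4·16 = 64 ≡ 31. So 4^18 ≡ 31 (mod 33).
ψ(7): Repeated squaring mod 33: 7^1 ≡ 7, 7^2 ≡ 7² = 49 ≡ 16, 7^4 ≡ 16² = 256 ≡ 25, 7^8 ≡ 25² = 625 ≡ 31, 7^16 ≡ 31² = 961 ≡ 4. Since 18 = 16 + 2, 7^18 ≡ 4·16: 4·16 = 64 ≡ 31. So 7^18 ≡ 31 (mod 33).
So ψ(4) = ψ(7) = 31 while 4 ≠ 7, therefore ψ is not injective.
A non-injective map from the 33-element set ℤ/33ℤ to itself takes at most 32 distinct values, so it cannot be surjective. Therefore ψ is not surjective.
Since ψ is not surjective, we determine |image(ψ)|. Computing x^18 mod 33 for each x (by repeated squaring, reducing mod 33 at every step), the values ψ(0), ψ(1), …, ψ(32) are: 0, 1, 25, 27, 31, 4, 15, 31, 16, 3, 1, 22, 12, 25, 16, 9, 4, 4, 9, 16, 25, 12, 22, 1, 3, 16, 31, 15, 4, 31, 27, 25, 1.
The distinct values are {0, 1, 3, 4, 9, 12, 15, 16, 22, 25, 27, 31}; there are 12 of them.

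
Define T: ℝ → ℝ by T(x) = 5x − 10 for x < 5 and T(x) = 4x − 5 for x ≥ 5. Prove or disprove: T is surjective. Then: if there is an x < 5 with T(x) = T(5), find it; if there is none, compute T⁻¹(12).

Both pieces are strictly increasing (slopes 5 and 4), so each is injective on its own interval.
The left piece maps (−∞, 5) onto (−∞, 15); the right piece maps [5, ∞) onto [15, ∞).
These images together cover ℝ, so T is surjective.
Because the two images are disjoint, no x < 5 has T(x) = T(5), so we compute T⁻¹(12): 12 lies in (−∞, 15), so solve 5x − 10 = 12: x = (12 + 10)/5 = 22/5.

22/5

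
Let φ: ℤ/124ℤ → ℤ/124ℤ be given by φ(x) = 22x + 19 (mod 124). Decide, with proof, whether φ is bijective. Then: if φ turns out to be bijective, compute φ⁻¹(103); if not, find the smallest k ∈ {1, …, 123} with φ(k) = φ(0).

Recall: φ is injective when φ(a) = φ(b) forces a = b.
We have gcd(22, 124) = 2 > 1. Taking a = 0 and b = 62: φ(0) = 19 and φ(62) = 22·62 + 19 = 1383 ≡ 19 (mod 124).
So φ(0) = φ(62) while 0 ≠ 62, so φ is not injective, hence not bijective.
Since φ is not bijective, we find the least positive k with φ(k) = φ(0): this means 22k ≡ 0 (mod 124), i.e. 124 ∣ 22k. Since gcd(22, 124) = 2, dividing through by 2 this holds exactly when 62 ∣ 11k, and as gcd(11, 62) = 1, exactly when 62 ∣ k.
The smallest positive such k is 62.

62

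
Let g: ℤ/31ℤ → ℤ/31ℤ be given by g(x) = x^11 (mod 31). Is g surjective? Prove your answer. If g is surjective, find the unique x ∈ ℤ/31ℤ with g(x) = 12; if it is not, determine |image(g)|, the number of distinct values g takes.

21

Since 31 is prime, the nonzero elements of ℤ/31ℤ form a cyclic group of order 30.
As gcd(11, 30) = 1, raising to the 11th power is a bijection on this group: if s^11 ≡ t^11 then (st^{−1})^11 = 1, and the only element of order dividing gcd(11, 30) = 1 is 1, so s = t.
With g(0) = 0 this makes g injective on all of ℤ/31ℤ, hence bijective (finite equal-size domain and codomain). In particular g is surjective.
Since g is surjective, we find the preimage of 12. The inverse of x ↦ x^11 on (ℤ/31ℤ)^× is x ↦ x^11, because 11·11 = 121 = 4·30 + 1 ≡ 1 (mod 30) and x^{30} = 1 for x ≠ 0 (Fermat). So g⁻¹(12) = 12^11 mod 31.
Repeated squaring mod 31: 12^1 ≡ 12, 12^2 ≡ 12² = 144 ≡ 20, 12^4 ≡ 20² = 400 ≡ 28, 12^8 ≡ 28² = 784 ≡ 9. Since 11 = 8 + 2 + 1, 12^11 ≡ 9·20·12: 9·20 = 180 ≡ 25, then 25·12 = 300 ≡ 21. So 12^11 ≡ 21 (mod 31).
Hence g⁻¹(12) = 21.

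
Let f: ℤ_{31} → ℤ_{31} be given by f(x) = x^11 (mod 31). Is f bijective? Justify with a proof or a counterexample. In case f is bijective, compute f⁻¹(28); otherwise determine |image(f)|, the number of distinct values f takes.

18

Since 31 is prime, the nonzero elements of ℤ_{31} form a cyclic group of order 30.
As gcd(11, 30) = 1, raising to the 11th power is a bijection on this group: if x_1^11 ≡ x_2^11 then (x_1x_2^{−1})^11 = 1, and the only element of order dividing gcd(11, 30) = 1 is 1, so x_1 = x_2.
With f(0) = 0 this makes f injective on all of ℤ_{31}, hence bijective (finite equal-size domain and codomain). In particular f is bijective.
Since f is bijective, we find the preimage of 28. The inverse of x ↦ x^11 on (ℤ_{31})^× is x ↦ x^11, because 11·11 = 121 = 4·30 + 1 ≡ 1 (mod 30) and x^{30} = 1 for x ≠ 0 (Fermat). So f⁻¹(28) = 28^11 mod 31.
Repeated squaring mod 31: 28^1 ≡ 28, 28^2 ≡ 28² = 784 ≡ 9, 28^4 ≡ 9² = 81 ≡ 19, 28^8 ≡ 19² = 361 ≡ 20. Since 11 = 8 + 2 + 1, 28^11 ≡ 20·9·28: 20·9 = 180 ≡ 25, then 25·28 = 700 ≡ 18. So 28^11 ≡ 18 (mod 31).
Hence f⁻¹(28) = 18.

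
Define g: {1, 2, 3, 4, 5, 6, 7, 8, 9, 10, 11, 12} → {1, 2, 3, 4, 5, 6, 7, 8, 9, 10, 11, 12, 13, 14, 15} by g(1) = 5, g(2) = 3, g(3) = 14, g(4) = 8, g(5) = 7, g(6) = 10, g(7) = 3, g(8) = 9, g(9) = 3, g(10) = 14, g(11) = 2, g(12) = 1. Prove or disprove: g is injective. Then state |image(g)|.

g(2) = 3 = g(7) with 2 ≠ 7, so g is not injective.
The image of g is {1, 2, 3, 5, 7, 8, 9, 10, 14}, which has 9 elements.

9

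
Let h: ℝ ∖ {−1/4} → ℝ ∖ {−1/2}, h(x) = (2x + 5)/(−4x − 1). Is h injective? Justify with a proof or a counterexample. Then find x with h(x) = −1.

2

Suppose h(s) = h(t). Cross-multiplying: (2s + 5)(−4t − 1) = (2t + 5)(−4s − 1).
Expanding both sides and cancelling the symmetric terms leaves 18·(s − t) = 0. Since 18 ≠ 0, s = t. Thus h is injective.
Solving h(x) = −1: cross-multiplying gives 2x + 5 = −1(−4x − 1), which rearranges to −2x = −4, so x = 2.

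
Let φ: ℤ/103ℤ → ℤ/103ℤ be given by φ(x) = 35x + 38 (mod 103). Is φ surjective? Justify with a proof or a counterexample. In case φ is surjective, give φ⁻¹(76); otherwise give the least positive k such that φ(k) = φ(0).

57

Since gcd(35, 103) = 1, 35 is invertible modulo 103. Euclid's algorithm: 103 = 2·35 + 33, 35 = 1·33 + 2, 33 = 16·2 + 1; back-substituting gives 1 = 53·35 − 18·103, so 35⁻¹ ≡ 53 (mod 103).
For any y ∈ ℤ/103ℤ, x = 53(y − 38) mod 103 satisfies φ(x) = 35·53(y − 38) + 38 ≡ y (since 35·53 ≡ 1 mod 103). So every y has a preimage.
Thus φ is surjective.
Since φ is surjective, we find φ⁻¹(76): we need 35x ≡ 76 − 38 ≡ 38 (mod 103). Using 35⁻¹ = 53: x ≡ 53·38 = 2014 = 19·103 + 57, so x = 57.
Check: φ(57) = 35·57 + 38 = 2033 = 19·103 + 76 ≡ 76 (mod 103).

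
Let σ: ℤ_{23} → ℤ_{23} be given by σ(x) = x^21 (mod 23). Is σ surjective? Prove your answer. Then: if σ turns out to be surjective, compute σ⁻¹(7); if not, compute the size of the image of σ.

10

Since 23 is prime, the nonzero elements of ℤ_{23} form a cyclic group of order 22.
As gcd(21, 22) = 1, raising to the 21st power is a bijection on this group: if a^21 ≡ b^21 then (ab^{−1})^21 = 1, and the only element of order dividing gcd(21, 22) = 1 is 1, so a = b.
With σ(0) = 0 this makes σ injective on all of ℤ_{23}, hence bijective (finite equal-size domain and codomain). In particular σ is surjective.
Since σ is surjective, we find the preimage of 7. The inverse of x ↦ x^21 on (ℤ_{23})^× is x ↦ x^21, because 21·21 = 441 = 20·22 + 1 ≡ 1 (mod 22) and x^{22} = 1 for x ≠ 0 (Fermat). So σ⁻¹(7) = 7^21 mod 23.
Repeated squaring mod 23: 7^1 ≡ 7, 7^2 ≡ 7² = 49 ≡ 3, 7^4 ≡ 3² = 9, 7^8 ≡ 9² = 81 ≡ 12, 7^16 ≡ 12² = 144 ≡ 6. Since 21 = 16 + 4 + 1, 7^21 ≡ 6·9·7: 6·9 = 54 ≡ 8, then 8·7 = 56 ≡ 10. So 7^21 ≡ 10 (mod 23).
Hence σ⁻¹(7) = 10.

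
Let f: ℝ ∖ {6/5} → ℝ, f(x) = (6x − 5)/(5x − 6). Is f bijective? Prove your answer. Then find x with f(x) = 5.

If f(x) = 6/5, cross-multiplying gives 5(6x − 5) = 6(5x − 6), which simplifies to −25 = −36 — false.  So 6/5 has no preimage and f is not surjective.
Thus f is not bijective.
Solving f(x) = 5: cross-multiplying gives 6x − 5 = 5(5x − 6), which rearranges to −19x = −25, so x = 25/19.

25/19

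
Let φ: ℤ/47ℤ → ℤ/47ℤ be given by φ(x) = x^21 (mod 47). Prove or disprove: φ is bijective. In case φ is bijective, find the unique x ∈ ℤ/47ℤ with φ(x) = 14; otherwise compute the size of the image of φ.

32

Since 47 is prime, the nonzero elements of ℤ/47ℤ form a cyclic group of order 46.
As gcd(21, 46) = 1, raising to the 21st power is a bijection on this group: if s^21 ≡ t^21 then (st^{−1})^21 = 1, and the only element of order dividing gcd(21, 46) = 1 is 1, so s = t.
With φ(0) = 0 this makes φ injective on all of ℤ/47ℤ, hence bijective (finite equal-size domain and codomain). In particular φ is bijective.
Since φ is bijective, we find the preimage of 14. The inverse of x ↦ x^21 on (ℤ/47ℤ)^× is x ↦ x^11, because 21·11 = 231 = 5·46 + 1 ≡ 1 (mod 46) and x^{46} = 1 for x ≠ 0 (Fermat). So φ⁻¹(14) = 14^11 mod 47.
Repeated squaring mod 47: 14^1 ≡ 14, 14^2 ≡ 14² = 196 ≡ 8, 14^4 ≡ 8² = 64 ≡ 17, 14^8 ≡ 17² = 289 ≡ 7. Since 11 = 8 + 2 + 1, 14^11 ≡ 7·8·14: 7·8 = 56 ≡ 9, then 9·14 = 126 ≡ 32. So 14^11 ≡ 32 (mod 47).
Hence φ⁻¹(14) = 32.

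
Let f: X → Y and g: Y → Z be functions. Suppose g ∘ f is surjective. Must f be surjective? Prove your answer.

not surjective

No. Take X = {1, 2}, Y = {1, 2, 3}, Z = {1}, f(a) = 1 for every a ∈ X, and g(b) = 1 for every b ∈ Y.
Then g ∘ f is surjective onto {1}, but 3 ∈ Y has no preimage under f, so f is not surjective.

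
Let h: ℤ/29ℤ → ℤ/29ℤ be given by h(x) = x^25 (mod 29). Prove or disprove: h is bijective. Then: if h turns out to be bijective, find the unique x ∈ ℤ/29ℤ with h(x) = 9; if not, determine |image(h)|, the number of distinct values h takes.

Since 29 is prime, the nonzero elements of ℤ/29ℤ form a cyclic group of order 28.
As gcd(25, 28) = 1, raising to the 25th power is a bijection on this group: if s^25 ≡ t^25 then (st^{−1})^25 = 1, and the only element of order dividing gcd(25, 28) = 1 is 1, so s = t.
With h(0) = 0 this makes h injective on all of ℤ/29ℤ, hence bijective (finite equal-size domain and codomain). In particular h is bijective.
Since h is bijective, we find the preimage of 9. The inverse of x ↦ x^25 on (ℤ/29ℤ)^× is x ↦ x^9, because 25·9 = 225 = 8·28 + 1 ≡ 1 (mod 28) and x^{28} = 1 for x ≠ 0 (Fermat). So h⁻¹(9) = 9^9 mod 29.
Repeated squaring mod 29: 9^1 ≡ 9, 9^2 ≡ 9² = 81 ≡ 23, 9^4 ≡ 23² = 529 ≡ 7, 9^8 ≡ 7² = 49 ≡ 20. Since 9 = 8 + 1, 9^9 ≡ 20·9: 20·9 = 180 ≡ 6. So 9^9 ≡ 6 (mod 29).
Hence h⁻¹(9) = 6.

6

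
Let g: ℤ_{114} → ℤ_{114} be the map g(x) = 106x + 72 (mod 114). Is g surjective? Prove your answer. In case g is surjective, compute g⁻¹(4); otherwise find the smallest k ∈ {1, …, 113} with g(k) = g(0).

57

Since gcd(106, 114) = 2, we have 106x ≡ 0 (mod 2) for all x, so g(x) ≡ 0 (mod 2).
But 1 ≢ 0 (mod 2), so 1 ∈ ℤ_{114} has no preimage. Hence g is not surjective.
Since g is not surjective, we find the least positive k with g(k) = g(0): this means 106k ≡ 0 (mod 114), i.e. 114 ∣ 106k. Since gcd(106, 114) = 2, dividing through by 2 this holds exactly when 57 ∣ 53k, and as gcd(53, 57) = 1, exactly when 57 ∣ k.
The smallest positive such k is 57.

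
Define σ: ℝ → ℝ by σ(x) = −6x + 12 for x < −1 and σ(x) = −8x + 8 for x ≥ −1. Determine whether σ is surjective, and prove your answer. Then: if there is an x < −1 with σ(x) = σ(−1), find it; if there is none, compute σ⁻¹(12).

Both pieces are strictly decreasing (slopes −6 and −8), so each is injective on its own interval.
The left piece maps (−∞, −1) onto (18, ∞); the right piece maps [−1, ∞) onto (−∞, 16].
The union (18, ∞) ∪ (−∞, 16] omits the interval between 18 and 16; in particular 18 has no preimage. So σ is not surjective.
Because the two images are disjoint, no x < −1 has σ(x) = σ(−1), so we compute σ⁻¹(12): 12 lies in (−∞, 16], so solve −8x + 8 = 12: x = (12 − 8)/(−8) = −1/2.

-1/2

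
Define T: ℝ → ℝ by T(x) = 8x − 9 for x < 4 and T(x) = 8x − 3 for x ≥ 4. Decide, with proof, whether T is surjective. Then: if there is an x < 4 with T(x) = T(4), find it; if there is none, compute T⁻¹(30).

33/8

Both pieces are strictly increasing (slopes 8 and 8), so each is injective on its own interval.
The left piece maps (−∞, 4) onto (−∞, 23); the right piece maps [4, ∞) onto [29, ∞).
The union (−∞, 23) ∪ [29, ∞) omits the interval between 23 and 29; in particular 23 has no preimage. So T is not surjective.
Because the two images are disjoint, no x < 4 has T(x) = T(4), so we compute T⁻¹(30): 30 lies in [29, ∞), so solve 8x − 3 = 30: x = (30 + 3)/8 = 33/8.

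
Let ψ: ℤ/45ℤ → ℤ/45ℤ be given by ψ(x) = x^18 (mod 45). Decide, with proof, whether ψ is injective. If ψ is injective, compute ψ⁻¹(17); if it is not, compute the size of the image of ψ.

6

ψ(1) = 1^18 = 1.
ψ(4): Repeated squaring mod 45: 4^1 ≡ 4, 4^2 ≡ 4² = 16, 4^4 ≡ 16² = 256 ≡ 31, 4^8 ≡ 31² = 961 ≡ 16, 4^16 ≡ 16² = 256 ≡ 31. Since 18 = 16 + 2, 4^18 ≡ 31·16: 31·16 = 496 ≡ 1. So 4^18 ≡ 1 (mod 45).
So ψ(1) = ψ(4) = 1 while 1 ≠ 4, thus ψ is not injective.
Since ψ is not injective, we determine |image(ψ)|. Computing x^18 mod 45 for each x (by repeated squaring, reducing mod 45 at every step), the values ψ(0), ψ(1), …, ψ(44) are: 0, 1, 19, 9, 1, 10, 36, 19, 19, 36, 10, 1, 9, 19, 1, 0, 1, 19, 9, 1, 10, 36, 19, 19, 36, 10, 1, 9, 19, 1, 0, 1, 19, 9, 1, 10, 36, 19, 19, 36, 10, 1, 9, 19, 1.
The distinct values are {0, 1, 9, 10, 19, 36}; there are 6 of them.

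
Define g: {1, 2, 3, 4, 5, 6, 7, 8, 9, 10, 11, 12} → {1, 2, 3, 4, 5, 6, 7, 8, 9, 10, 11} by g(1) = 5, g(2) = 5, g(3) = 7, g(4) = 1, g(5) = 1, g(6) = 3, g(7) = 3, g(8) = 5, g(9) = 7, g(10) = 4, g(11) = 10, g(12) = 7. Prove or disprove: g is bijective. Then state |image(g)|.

6

g(1) = 5 = g(2) with 1 ≠ 2, so g is not injective, hence not bijective.
The image of g is {1, 3, 4, 5, 7, 10}, which has 6 elements.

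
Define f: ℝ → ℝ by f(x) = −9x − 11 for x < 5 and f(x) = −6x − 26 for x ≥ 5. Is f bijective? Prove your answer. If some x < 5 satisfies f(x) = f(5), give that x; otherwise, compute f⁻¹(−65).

13/2

Both pieces are strictly decreasing (slopes −9 and −6), so each is injective on its own interval.
The left piece maps (−∞, 5) onto (−56, ∞); the right piece maps [5, ∞) onto (−∞, −56].
Since −56 = −56, the images partition ℝ: f is injective and surjective, hence bijective.
Because the two images are disjoint, no x < 5 has f(x) = f(5), so we compute f⁻¹(−65): −65 lies in (−∞, −56], so solve −6x − 26 = −65: x = (−65 + 26)/(−6) = 13/2.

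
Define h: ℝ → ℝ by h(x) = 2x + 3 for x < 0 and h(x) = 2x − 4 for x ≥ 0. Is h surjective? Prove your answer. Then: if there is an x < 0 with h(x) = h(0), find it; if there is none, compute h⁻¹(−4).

-7/2

Both pieces are strictly increasing (slopes 2 and 2), so each is injective on its own interval.
The left piece maps (−∞, 0) onto (−∞, 3); the right piece maps [0, ∞) onto [−4, ∞).
The union (−∞, 3) ∪ [−4, ∞) covers ℝ, so h is surjective.
For the follow-up: the images overlap, so an x < 0 with h(x) = h(0) exists. h(0) = −4; solving 2x + 3 = −4 for x < 0 gives x = (−4 − 3)/2 = −7/2.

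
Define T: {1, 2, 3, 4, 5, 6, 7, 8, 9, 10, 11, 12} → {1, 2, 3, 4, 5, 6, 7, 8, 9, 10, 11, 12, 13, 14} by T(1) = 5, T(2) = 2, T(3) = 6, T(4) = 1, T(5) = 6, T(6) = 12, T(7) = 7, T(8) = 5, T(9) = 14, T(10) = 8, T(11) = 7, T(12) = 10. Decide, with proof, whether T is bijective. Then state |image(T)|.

T(3) = 6 = T(5) with 3 ≠ 5, so T is not injective, hence not bijective.
The image of T is {1, 2, 5, 6, 7, 8, 10, 12, 14}, which has 9 elements.

9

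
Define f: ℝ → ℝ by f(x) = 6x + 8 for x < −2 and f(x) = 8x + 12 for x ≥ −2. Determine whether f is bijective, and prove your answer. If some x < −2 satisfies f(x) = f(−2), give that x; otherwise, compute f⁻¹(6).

Both pieces are strictly increasing (slopes 6 and 8), so each is injective on its own interval.
The left piece maps (−∞, −2) onto (−∞, −4); the right piece maps [−2, ∞) onto [−4, ∞).
Since −4 = −4, the images partition ℝ: f is injective and surjective, hence bijective.
Because the two images are disjoint, no x < −2 has f(x) = f(−2), so we compute f⁻¹(6): 6 lies in [−4, ∞), so solve 8x + 12 = 6: x = (6 − 12)/8 = −3/4.

-3/4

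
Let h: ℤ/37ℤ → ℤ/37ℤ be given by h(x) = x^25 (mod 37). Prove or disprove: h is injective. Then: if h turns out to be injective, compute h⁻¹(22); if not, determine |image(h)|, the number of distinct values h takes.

17

Since 37 is prime, the nonzero elements of ℤ/37ℤ form a cyclic group of order 36.
As gcd(25, 36) = 1, raising to the 25th power is a bijection on this group: if u^25 ≡ v^25 then (uv^{−1})^25 = 1, and the only element of order dividing gcd(25, 36) = 1 is 1, so u = v.
With h(0) = 0 this makes h injective on all of ℤ/37ℤ, hence bijective (finite equal-size domain and codomain). In particular h is injective.
Since h is injective, we find the preimage of 22. The inverse of x ↦ x^25 on (ℤ/37ℤ)^× is x ↦ x^13, because 25·13 = 325 = 9·36 + 1 ≡ 1 (mod 36) and x^{36} = 1 for x ≠ 0 (Fermat). So h⁻¹(22) = 22^13 mod 37.
Repeated squaring mod 37: 22^1 ≡ 22, 22^2 ≡ 22² = 484 ≡ 3, 22^4 ≡ 3² = 9, 22^8 ≡ 9² = 81 ≡ 7. Since 13 = 8 + 4 + 1, 22^13 ≡ 7·9·22: 7·9 = 63 ≡ 26, then 26·22 = 572 ≡ 17. So 22^13 ≡ 17 (mod 37).
Hence h⁻¹(22) = 17.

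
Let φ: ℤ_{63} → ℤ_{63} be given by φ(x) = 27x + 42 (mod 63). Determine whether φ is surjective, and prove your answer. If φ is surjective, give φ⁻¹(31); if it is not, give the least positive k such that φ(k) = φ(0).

Since gcd(27, 63) = 9, we have 27x ≡ 0 (mod 9) for all x, so φ(x) ≡ 6 (mod 9).
But 0 ≢ 6 (mod 9), so 0 ∈ ℤ_{63} has no preimage. Therefore φ is not surjective.
Since φ is not surjective, we find the least positive k with φ(k) = φ(0): this means 27k ≡ 0 (mod 63), i.e. 63 ∣ 27k. Since gcd(27, 63) = 9, dividing through by 9 this holds exactly when 7 ∣ 3k, and as gcd(3, 7) = 1, exactly when 7 ∣ k.
The smallest positive such k is 7.

7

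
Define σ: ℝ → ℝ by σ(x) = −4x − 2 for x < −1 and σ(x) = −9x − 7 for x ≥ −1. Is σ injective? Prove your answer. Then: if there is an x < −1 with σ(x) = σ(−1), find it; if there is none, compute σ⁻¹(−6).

-1/9

Both pieces are strictly decreasing (slopes −4 and −9), so each is injective on its own interval.
The left piece maps (−∞, −1) onto (2, ∞); the right piece maps [−1, ∞) onto (−∞, 2].
These images are disjoint, so no value is attained by both pieces. So σ is injective.
Because the two images are disjoint, no x < −1 has σ(x) = σ(−1), so we compute σ⁻¹(−6): −6 lies in (−∞, 2], so solve −9x − 7 = −6: x = (−6 + 7)/(−9) = −1/9.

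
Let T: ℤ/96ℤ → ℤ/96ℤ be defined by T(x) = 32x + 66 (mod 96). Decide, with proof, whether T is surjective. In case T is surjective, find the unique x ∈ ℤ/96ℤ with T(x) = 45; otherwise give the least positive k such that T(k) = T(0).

3

Since gcd(32, 96) = 32, we have 32x ≡ 0 (mod 32) for all x, so T(x) ≡ 2 (mod 32).
But 0 ≢ 2 (mod 32), so 0 ∈ ℤ/96ℤ has no preimage. Hence T is not surjective.
Since T is not surjective, we find the least positive k with T(k) = T(0): this means 32k ≡ 0 (mod 96), i.e. 96 ∣ 32k. Since gcd(32, 96) = 32, dividing through by 32 this holds exactly when 3 ∣ k.
The smallest positive such k is 3.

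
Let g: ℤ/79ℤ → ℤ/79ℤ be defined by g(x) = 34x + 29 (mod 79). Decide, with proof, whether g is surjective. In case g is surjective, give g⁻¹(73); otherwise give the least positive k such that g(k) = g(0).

71

Recall: g is surjective if every y in the codomain equals g(x) for some x in the domain.
Since gcd(34, 79) = 1, 34 is invertible modulo 79. Euclid's algorithm: 79 = 2·34 + 11, 34 = 3·11 + 1; back-substituting gives 1 = 7·34 − 3·79, so 34⁻¹ ≡ 7 (mod 79).
For any y ∈ ℤ/79ℤ, x = 7(y − 29) mod 79 satisfies g(x) = 34·7(y − 29) + 29 ≡ y (since 34·7 ≡ 1 mod 79). So every y has a preimage.
Hence g is surjective.
Since g is surjective, we find g⁻¹(73): we need 34x ≡ 73 − 29 ≡ 44 (mod 79). Using 34⁻¹ = 7: x ≡ 7·44 = 308 = 3·79 + 71, so x = 71.
Check: g(71) = 34·71 + 29 = 2443 = 30·79 + 73 ≡ 73 (mod 79).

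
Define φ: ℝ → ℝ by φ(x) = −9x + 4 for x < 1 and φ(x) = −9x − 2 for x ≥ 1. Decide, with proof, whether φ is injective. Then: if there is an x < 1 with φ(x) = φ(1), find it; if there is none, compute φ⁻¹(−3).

7/9

Both pieces are strictly decreasing (slopes −9 and −9), so each is injective on its own interval.
The left piece maps (−∞, 1) onto (−5, ∞); the right piece maps [1, ∞) onto (−∞, −11].
These images are disjoint, so no value is attained by both pieces. Thus φ is injective.
Because the two images are disjoint, no x < 1 has φ(x) = φ(1), so we compute φ⁻¹(−3): −3 lies in (−5, ∞), so solve −9x + 4 = −3: x = (−3 − 4)/(−9) = 7/9.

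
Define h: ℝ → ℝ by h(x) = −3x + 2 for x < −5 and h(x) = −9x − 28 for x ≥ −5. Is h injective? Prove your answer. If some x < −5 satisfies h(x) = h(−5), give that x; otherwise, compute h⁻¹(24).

-22/3

Both pieces are strictly decreasing (slopes −3 and −9), so each is injective on its own interval.
The left piece maps (−∞, −5) onto (17, ∞); the right piece maps [−5, ∞) onto (−∞, 17].
These images are disjoint, so no value is attained by both pieces. Thus h is injective.
Because the two images are disjoint, no x < −5 has h(x) = h(−5), so we compute h⁻¹(24): 24 lies in (17, ∞), so solve −3x + 2 = 24: x = (24 − 2)/(−3) = −22/3.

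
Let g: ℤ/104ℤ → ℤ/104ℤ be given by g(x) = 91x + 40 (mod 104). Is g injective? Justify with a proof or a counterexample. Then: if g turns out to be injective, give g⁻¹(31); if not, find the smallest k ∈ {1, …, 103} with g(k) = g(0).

We have gcd(91, 104) = 13 > 1. Taking x_1 = 0 and x_2 = 8: g(0) = 40 and g(8) = 91·8 + 40 = 768 ≡ 40 (mod 104).
So g(0) = g(8) while 0 ≠ 8, therefore g is not injective.
Since g is not injective, we find the least positive k with g(k) = g(0): this means 91k ≡ 0 (mod 104), i.e. 104 ∣ 91k. Since gcd(91, 104) = 13, dividing through by 13 this holds exactly when 8 ∣ 7k, and as gcd(7, 8) = 1, exactly when 8 ∣ k.
The smallest positive such k is 8.

8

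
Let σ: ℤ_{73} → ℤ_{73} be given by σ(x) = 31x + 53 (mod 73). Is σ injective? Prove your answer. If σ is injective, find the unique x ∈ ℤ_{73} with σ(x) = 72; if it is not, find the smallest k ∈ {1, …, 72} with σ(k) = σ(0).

43

Recall that σ is injective when σ(a) = σ(b) forces a = b.
If σ(a) = σ(b), then 31a ≡ 31b (mod 73). Because gcd(31, 73) = 1, we may cancel 31 to get a ≡ b (mod 73).
Thus σ is injective.
We now compute 31⁻¹ mod 73 explicitly. Euclid's algorithm: 73 = 2·31 + 11, 31 = 2·11 + 9, 11 = 1·9 + 2, 9 = 4·2 + 1; back-substituting gives 1 = 33·31 − 14·73, so 31⁻¹ ≡ 33 (mod 73).
Since σ is injective, we find σ⁻¹(72): we need 31x ≡ 72 − 53 ≡ 19 (mod 73). Using 31⁻¹ = 33: x ≡ 33·19 = 627 = 8·73 + 43, so x = 43.
Check: σ(43) = 31·43 + 53 = 1386 = 18·73 + 72 ≡ 72 (mod 73).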